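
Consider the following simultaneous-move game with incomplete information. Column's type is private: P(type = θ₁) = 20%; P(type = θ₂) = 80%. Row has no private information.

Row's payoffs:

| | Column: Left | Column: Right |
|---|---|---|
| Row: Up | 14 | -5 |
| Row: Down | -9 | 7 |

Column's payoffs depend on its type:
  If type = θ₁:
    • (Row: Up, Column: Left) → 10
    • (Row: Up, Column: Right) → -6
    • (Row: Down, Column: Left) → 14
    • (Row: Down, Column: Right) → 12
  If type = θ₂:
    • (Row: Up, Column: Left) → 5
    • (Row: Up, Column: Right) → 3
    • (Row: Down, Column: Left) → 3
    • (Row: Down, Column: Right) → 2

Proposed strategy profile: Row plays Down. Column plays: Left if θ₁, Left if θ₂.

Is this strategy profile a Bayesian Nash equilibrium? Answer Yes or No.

A profile is a BNE iff every type of every player is best-responding given beliefs about the other side.
Row plays Down: E[Down] = 0.2·(-9) + 0.8·(-9) = -9; E[Up] = 14. Not best-responding. ✗
Column (type θ₁), facing Down: Left gives 14, Right gives 12. Proposed Left is best. ✓
Column (type θ₂), facing Down: Left gives 3, Right gives 2. Proposed Left is best. ✓

No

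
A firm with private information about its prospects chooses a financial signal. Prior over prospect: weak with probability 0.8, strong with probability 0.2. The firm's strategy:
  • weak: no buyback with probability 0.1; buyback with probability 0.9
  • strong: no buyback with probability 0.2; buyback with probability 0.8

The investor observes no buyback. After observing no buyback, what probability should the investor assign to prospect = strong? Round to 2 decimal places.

P(no buyback) = 0.8·0.1 + 0.2·0.2 = 0.12
P(strong | no buyback) = (0.2·0.2) / 0.12 = 0.04 / 0.12 = 0.333333

0.33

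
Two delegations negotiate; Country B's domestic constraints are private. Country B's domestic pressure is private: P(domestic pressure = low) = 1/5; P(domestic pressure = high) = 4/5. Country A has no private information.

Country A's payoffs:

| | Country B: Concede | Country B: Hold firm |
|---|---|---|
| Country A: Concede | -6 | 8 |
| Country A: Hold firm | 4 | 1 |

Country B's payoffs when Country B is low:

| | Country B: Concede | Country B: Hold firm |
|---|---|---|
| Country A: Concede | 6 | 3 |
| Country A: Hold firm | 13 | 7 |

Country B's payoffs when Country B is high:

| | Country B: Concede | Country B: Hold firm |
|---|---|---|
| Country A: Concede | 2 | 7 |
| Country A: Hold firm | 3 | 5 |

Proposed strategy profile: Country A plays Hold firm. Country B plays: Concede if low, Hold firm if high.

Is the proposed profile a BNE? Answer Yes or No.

Country A plays Hold firm: E[Hold firm] = 1/5·(4) + 4/5·(1) = 8/5; E[Concede] = 26/5. Not best-responding. ✗
Country B (domestic pressure low), facing Hold firm: Concede gives 13, Hold firm gives 7. Proposed Concede is best. ✓
Country B (domestic pressure high), facing Hold firm: Concede gives 3, Hold firm gives 5. Proposed Hold firm is best. ✓

No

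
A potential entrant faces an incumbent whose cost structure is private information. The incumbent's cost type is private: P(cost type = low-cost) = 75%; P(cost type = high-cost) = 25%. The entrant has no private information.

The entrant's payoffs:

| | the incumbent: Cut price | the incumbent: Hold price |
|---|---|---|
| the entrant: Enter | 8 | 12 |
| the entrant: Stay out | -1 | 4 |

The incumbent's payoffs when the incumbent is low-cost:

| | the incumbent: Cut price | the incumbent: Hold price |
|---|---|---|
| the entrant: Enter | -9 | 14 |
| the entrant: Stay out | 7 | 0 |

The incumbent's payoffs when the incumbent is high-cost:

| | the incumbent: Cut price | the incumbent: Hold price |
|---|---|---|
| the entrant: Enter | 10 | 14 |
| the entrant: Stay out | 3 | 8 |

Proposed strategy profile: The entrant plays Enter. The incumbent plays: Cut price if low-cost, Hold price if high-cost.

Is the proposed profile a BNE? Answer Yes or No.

The entrant plays Enter: E[Enter] = 0.75·(8) + 0.25·(12) = 9; E[Stay out] = 0.25. Best-responding. ✓
The incumbent (cost type low-cost), facing Enter: Cut price gives -9, Hold price gives 14. Proposed Cut price is not best — profitable deviation exists. ✗
The incumbent (cost type high-cost), facing Enter: Cut price gives 10, Hold price gives 14. Proposed Hold price is best. ✓

No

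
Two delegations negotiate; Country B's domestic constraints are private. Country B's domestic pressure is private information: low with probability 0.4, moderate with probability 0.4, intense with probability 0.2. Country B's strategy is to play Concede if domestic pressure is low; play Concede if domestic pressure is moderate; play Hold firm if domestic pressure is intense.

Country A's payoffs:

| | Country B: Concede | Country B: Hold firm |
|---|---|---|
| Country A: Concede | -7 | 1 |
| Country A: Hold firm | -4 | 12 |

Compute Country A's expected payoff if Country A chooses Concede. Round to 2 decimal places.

-5.40

E[Concede] = 0.4·(-7) + 0.4·(-7) + 0.2·1 = (-2.8) + (-2.8) + 0.2 = -5.4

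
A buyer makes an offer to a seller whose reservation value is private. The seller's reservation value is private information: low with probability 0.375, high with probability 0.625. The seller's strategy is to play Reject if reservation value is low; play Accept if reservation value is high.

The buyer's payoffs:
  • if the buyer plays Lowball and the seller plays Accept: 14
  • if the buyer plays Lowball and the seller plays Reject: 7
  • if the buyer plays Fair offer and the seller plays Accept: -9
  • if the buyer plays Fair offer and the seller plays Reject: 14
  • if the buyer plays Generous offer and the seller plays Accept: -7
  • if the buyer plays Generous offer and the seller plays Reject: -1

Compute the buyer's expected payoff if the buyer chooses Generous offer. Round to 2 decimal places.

Take the expectation over the seller's reservation value, weighting each type's action by its prior probability.
E[Generous offer] = 0.375·(-1) + 0.625·(-7) = (-0.375) + (-4.375) = -4.75

-4.75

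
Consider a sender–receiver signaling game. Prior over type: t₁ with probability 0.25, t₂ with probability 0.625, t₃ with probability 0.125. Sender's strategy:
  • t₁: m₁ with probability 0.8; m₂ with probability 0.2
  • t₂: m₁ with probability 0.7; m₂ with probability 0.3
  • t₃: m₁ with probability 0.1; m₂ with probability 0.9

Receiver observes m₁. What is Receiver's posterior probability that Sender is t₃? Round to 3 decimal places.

Apply Bayes' rule using the sender's strategy as the likelihood.
P(m₁) = 0.25·0.8 + 0.625·0.7 + 0.125·0.1 = 0.65
P(t₃ | m₁) = (0.125·0.1) / 0.65 = 0.0125 / 0.65 = 0.0192308

0.019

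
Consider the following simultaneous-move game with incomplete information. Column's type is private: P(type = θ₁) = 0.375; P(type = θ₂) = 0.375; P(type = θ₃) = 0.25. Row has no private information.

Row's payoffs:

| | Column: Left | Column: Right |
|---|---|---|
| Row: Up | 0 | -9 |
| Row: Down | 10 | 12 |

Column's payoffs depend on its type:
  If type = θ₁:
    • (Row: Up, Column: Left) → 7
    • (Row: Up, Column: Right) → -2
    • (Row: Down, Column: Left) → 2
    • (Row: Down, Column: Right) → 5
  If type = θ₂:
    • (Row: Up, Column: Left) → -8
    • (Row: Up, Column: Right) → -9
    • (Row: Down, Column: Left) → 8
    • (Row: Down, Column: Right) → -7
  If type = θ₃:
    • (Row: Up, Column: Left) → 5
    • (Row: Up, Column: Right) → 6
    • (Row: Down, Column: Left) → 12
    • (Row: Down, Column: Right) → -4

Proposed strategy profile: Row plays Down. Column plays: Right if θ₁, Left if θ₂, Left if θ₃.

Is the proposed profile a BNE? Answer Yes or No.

Row plays Down: E[Down] = 0.375·(12) + 0.375·(10) + 0.25·(10) = 10.75; E[Up] = -3.375. Best-responding. ✓
Column (type θ₁), facing Down: Left gives 2, Right gives 5. Proposed Right is best. ✓
Column (type θ₂), facing Down: Left gives 8, Right gives -7. Proposed Left is best. ✓
Column (type θ₃), facing Down: Left gives 12, Right gives -4. Proposed Left is best. ✓

Yes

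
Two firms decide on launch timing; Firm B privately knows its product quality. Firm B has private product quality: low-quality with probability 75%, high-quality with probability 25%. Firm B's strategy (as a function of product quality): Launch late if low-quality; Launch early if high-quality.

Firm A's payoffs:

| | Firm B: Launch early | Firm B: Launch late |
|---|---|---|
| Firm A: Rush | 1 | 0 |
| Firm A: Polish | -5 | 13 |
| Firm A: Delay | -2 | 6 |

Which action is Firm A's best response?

Polish

E[Rush] = 0.75·(0) + 0.25·(1) = 0.25
E[Polish] = 0.75·(13) + 0.25·(-5) = 8.5
E[Delay] = 0.75·(6) + 0.25·(-2) = 4
Best response: Polish (8.5 is the largest).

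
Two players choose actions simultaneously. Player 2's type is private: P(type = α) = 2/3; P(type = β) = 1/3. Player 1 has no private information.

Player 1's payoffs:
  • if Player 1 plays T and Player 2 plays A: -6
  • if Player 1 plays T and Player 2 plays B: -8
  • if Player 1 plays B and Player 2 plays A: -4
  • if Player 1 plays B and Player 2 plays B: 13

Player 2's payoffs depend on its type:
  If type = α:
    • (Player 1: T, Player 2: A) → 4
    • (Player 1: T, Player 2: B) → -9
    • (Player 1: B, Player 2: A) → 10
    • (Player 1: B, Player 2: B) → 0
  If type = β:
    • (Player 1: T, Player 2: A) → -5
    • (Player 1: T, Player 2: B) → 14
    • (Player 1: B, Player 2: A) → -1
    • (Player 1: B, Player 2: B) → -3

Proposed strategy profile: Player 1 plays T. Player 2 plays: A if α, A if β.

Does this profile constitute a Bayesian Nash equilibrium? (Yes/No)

A profile is a BNE iff every type of every player is best-responding given beliefs about the other side.
Player 1 plays T: E[T] = 2/3·(-6) + 1/3·(-6) = -6; E[B] = -4. Not best-responding. ✗
Player 2 (type α), facing T: A gives 4, B gives -9. Proposed A is best. ✓
Player 2 (type β), facing T: A gives -5, B gives 14. Proposed A is not best — profitable deviation exists. ✗

No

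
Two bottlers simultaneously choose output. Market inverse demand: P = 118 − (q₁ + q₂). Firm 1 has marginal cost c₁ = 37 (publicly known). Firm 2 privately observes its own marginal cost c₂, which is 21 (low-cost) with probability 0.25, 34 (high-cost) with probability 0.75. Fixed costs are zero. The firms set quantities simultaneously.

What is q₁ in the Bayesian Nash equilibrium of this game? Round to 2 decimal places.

24.92

Each type of Firm 2 best-responds to q₁; Firm 1 best-responds to the expected q₂ over Firm 2's types.
Firm 2 with cost c maximizes (118 − (q₁+q₂) − c)·q₂, giving q₂(c) = (118 − c − q₁)/2.
E[c₂] = 0.25·21 + 0.75·34 = 30.75
Firm 1's FOC against E[q₂] yields q₁ = (118 − 2·37 + E[c₂])/3 = (118 − 74 + 30.75)/3 = 24.9167.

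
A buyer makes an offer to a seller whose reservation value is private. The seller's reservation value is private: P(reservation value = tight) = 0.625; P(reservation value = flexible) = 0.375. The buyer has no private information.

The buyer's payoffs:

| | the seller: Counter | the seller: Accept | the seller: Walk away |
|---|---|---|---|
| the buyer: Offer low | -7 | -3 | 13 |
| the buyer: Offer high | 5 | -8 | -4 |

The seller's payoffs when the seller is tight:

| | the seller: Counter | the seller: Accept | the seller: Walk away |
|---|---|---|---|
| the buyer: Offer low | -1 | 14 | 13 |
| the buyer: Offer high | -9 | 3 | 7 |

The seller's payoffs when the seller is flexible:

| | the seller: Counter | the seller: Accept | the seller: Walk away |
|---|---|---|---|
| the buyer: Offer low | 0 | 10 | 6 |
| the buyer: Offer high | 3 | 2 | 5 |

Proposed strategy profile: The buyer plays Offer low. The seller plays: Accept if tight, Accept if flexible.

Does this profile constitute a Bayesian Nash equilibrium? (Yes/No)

Yes

The buyer plays Offer low: E[Offer low] = 0.625·(-3) + 0.375·(-3) = -3; E[Offer high] = -8. Best-responding. ✓
The seller (reservation value tight), facing Offer low: Counter gives -1, Accept gives 14, Walk away gives 13. Proposed Accept is best. ✓
The seller (reservation value flexible), facing Offer low: Counter gives 0, Accept gives 10, Walk away gives 6. Proposed Accept is best. ✓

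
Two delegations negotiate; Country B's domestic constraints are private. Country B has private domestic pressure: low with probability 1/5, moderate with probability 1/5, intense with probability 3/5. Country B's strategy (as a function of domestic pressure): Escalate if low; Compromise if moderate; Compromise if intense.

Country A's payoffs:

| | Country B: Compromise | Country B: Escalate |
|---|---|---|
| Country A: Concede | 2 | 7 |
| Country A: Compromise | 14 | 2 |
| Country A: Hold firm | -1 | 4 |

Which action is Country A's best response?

E[Concede] = 1/5·(7) + 1/5·(2) + 3/5·(2) = 3
E[Compromise] = 1/5·(2) + 1/5·(14) + 3/5·(14) = 58/5
E[Hold firm] = 1/5·(4) + 1/5·(-1) + 3/5·(-1) = 0
Best response: Compromise (58/5 is the largest).

Compromise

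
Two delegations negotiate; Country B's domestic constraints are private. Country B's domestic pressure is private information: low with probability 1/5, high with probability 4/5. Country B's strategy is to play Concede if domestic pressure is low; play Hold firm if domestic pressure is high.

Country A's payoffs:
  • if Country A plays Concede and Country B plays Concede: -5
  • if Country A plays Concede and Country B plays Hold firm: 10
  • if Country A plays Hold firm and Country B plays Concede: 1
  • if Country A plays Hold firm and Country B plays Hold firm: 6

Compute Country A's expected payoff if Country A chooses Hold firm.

5

E[Hold firm] = 1/5·1 + 4/5·6 = 1/5 + 24/5 = 5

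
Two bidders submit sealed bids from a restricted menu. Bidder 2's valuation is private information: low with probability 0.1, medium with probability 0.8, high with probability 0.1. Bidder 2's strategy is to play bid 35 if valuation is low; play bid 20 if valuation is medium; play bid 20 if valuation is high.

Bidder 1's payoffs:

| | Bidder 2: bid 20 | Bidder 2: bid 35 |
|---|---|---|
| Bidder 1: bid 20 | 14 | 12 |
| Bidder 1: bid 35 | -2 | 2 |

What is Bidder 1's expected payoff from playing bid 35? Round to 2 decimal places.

-1.60

E[bid 35] = 0.1·2 + 0.8·(-2) + 0.1·(-2) = 0.2 + (-1.6) + (-0.2) = -1.6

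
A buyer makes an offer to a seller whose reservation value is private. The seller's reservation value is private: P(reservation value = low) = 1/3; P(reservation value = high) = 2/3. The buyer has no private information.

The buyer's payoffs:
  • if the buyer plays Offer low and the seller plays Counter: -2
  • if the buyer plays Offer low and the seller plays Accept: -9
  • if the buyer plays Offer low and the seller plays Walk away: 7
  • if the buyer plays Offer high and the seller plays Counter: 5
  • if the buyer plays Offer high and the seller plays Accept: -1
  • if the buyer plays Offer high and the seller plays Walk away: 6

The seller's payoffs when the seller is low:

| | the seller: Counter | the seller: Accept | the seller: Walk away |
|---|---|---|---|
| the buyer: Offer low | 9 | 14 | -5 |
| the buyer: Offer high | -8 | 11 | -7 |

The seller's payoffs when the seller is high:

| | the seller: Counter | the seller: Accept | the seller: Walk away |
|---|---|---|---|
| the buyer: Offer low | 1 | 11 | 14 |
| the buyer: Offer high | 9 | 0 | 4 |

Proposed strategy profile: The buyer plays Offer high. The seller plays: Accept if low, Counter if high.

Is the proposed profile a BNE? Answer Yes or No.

The buyer plays Offer high: E[Offer high] = 1/3·(-1) + 2/3·(5) = 3; E[Offer low] = -13/3. Best-responding. ✓
The seller (reservation value low), facing Offer high: Counter gives -8, Accept gives 11, Walk away gives -7. Proposed Accept is best. ✓
The seller (reservation value high), facing Offer high: Counter gives 9, Accept gives 0, Walk away gives 4. Proposed Counter is best. ✓

Yes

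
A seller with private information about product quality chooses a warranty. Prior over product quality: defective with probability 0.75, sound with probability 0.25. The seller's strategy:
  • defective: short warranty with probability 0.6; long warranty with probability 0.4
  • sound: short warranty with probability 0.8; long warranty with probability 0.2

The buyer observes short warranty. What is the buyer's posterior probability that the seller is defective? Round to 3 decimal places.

0.692

P(short warranty) = 0.75·0.6 + 0.25·0.8 = 0.65
P(defective | short warranty) = (0.75·0.6) / 0.65 = 0.45 / 0.65 = 0.692308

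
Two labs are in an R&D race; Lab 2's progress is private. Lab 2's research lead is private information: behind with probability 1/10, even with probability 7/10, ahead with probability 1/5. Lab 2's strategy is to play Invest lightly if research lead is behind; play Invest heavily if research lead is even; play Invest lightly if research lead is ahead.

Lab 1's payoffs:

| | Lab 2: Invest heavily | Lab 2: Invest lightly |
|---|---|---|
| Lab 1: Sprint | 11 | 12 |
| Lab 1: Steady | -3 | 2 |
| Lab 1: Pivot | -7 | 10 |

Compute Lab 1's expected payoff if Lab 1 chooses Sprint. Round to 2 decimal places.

11.30

E[Sprint] = 1/10·12 + 7/10·11 + 1/5·12 = 6/5 + 77/10 + 12/5 = 113/10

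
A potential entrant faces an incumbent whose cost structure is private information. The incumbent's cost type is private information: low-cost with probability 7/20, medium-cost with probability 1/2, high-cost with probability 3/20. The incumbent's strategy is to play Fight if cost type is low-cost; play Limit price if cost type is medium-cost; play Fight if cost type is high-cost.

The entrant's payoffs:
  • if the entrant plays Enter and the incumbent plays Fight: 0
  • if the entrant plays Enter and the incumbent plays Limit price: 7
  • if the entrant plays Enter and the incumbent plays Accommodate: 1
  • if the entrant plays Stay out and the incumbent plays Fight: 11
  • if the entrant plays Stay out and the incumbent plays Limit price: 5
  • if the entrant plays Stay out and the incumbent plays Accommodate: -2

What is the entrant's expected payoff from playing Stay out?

8

E[Stay out] = 7/20·11 + 1/2·5 + 3/20·11 = 77/20 + 5/2 + 33/20 = 8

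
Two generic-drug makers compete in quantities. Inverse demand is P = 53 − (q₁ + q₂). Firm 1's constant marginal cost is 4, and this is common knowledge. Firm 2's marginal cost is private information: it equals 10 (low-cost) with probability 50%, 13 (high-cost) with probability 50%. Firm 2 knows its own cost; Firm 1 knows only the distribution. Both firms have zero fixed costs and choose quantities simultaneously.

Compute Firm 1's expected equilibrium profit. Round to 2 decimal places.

Firm 2 with cost c maximizes (53 − (q₁+q₂) − c)·q₂, giving q₂(c) = (53 − c − q₁)/2.
E[c₂] = 0.5·10 + 0.5·13 = 11.5
Firm 1's FOC against E[q₂] yields q₁ = (53 − 2·4 + E[c₂])/3 = (53 − 8 + 11.5)/3 = 18.8333.
E[P] = 53 − (q₁ + E[q₂]) = 22.8333; Firm 1's expected profit = (E[P] − 4)·q₁ = (22.8333 − 4)·18.8333 = 354.694.

354.69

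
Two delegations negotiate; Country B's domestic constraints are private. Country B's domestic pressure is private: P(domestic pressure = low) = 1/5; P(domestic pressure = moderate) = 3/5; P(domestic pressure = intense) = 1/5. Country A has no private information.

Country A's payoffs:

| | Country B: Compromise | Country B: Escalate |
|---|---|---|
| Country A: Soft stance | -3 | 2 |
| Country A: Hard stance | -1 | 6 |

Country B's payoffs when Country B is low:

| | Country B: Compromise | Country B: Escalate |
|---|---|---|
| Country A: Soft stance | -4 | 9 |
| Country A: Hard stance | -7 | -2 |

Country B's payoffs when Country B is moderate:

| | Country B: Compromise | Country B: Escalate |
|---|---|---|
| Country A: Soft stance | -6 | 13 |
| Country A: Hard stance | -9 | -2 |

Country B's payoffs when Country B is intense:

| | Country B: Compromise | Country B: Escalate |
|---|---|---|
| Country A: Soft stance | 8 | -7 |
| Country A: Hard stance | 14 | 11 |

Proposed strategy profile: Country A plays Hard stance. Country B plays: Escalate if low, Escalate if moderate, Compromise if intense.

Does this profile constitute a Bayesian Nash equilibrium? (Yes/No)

Yes

Country A plays Hard stance: E[Hard stance] = 1/5·(6) + 3/5·(6) + 1/5·(-1) = 23/5; E[Soft stance] = 1. Best-responding. ✓
Country B (domestic pressure low), facing Hard stance: Compromise gives -7, Escalate gives -2. Proposed Escalate is best. ✓
Country B (domestic pressure moderate), facing Hard stance: Compromise gives -9, Escalate gives -2. Proposed Escalate is best. ✓
Country B (domestic pressure intense), facing Hard stance: Compromise gives 14, Escalate gives 11. Proposed Compromise is best. ✓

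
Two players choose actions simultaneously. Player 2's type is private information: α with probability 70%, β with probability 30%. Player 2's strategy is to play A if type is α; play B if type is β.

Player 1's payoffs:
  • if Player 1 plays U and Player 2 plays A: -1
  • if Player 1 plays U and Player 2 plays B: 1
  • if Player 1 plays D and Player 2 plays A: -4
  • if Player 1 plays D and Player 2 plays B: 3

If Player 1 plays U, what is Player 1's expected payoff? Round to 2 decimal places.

-0.40

E[U] = 0.7·(-1) + 0.3·1 = (-0.7) + 0.3 = -0.4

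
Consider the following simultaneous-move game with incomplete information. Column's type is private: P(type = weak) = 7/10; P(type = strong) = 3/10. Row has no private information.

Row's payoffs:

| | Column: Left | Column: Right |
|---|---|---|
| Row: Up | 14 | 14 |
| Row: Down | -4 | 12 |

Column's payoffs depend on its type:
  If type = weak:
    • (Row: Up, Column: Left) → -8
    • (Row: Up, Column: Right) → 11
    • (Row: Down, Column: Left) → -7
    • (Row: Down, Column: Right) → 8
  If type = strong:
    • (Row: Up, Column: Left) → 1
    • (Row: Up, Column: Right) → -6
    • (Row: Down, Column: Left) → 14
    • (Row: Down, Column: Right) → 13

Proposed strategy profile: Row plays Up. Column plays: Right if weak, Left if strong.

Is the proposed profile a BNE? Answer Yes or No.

Row plays Up: E[Up] = 7/10·(14) + 3/10·(14) = 14; E[Down] = 36/5. Best-responding. ✓
Column (type weak), facing Up: Left gives -8, Right gives 11. Proposed Right is best. ✓
Column (type strong), facing Up: Left gives 1, Right gives -6. Proposed Left is best. ✓

Yes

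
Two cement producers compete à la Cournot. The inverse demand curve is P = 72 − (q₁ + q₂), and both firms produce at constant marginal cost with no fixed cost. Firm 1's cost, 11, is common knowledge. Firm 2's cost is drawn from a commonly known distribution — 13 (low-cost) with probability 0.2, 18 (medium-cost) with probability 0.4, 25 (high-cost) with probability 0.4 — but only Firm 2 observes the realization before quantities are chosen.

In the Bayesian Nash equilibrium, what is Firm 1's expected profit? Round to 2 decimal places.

541.34

Each type of Firm 2 best-responds to q₁; Firm 1 best-responds to the expected q₂ over Firm 2's types.
Firm 2 with cost c maximizes (72 − (q₁+q₂) − c)·q₂, giving q₂(c) = (72 − c − q₁)/2.
E[c₂] = 0.2·13 + 0.4·18 + 0.4·25 = 19.8
Firm 1's FOC against E[q₂] yields q₁ = (72 − 2·11 + E[c₂])/3 = (72 − 22 + 19.8)/3 = 23.2667.
E[P] = 72 − (q₁ + E[q₂]) = 34.2667; Firm 1's expected profit = (E[P] − 11)·q₁ = (34.2667 − 11)·23.2667 = 541.338.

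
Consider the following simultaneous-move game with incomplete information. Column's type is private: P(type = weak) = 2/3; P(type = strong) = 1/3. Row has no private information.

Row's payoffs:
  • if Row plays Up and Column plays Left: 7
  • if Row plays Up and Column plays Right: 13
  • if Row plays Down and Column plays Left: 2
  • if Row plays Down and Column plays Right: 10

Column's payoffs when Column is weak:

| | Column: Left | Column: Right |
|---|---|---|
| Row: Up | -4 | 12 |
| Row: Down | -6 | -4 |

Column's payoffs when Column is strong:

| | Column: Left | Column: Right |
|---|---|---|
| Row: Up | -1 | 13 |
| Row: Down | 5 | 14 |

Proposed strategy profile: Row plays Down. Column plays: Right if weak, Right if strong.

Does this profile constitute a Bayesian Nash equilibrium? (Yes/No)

Row plays Down: E[Down] = 2/3·(10) + 1/3·(10) = 10; E[Up] = 13. Not best-responding. ✗
Column (type weak), facing Down: Left gives -6, Right gives -4. Proposed Right is best. ✓
Column (type strong), facing Down: Left gives 5, Right gives 14. Proposed Right is best. ✓

No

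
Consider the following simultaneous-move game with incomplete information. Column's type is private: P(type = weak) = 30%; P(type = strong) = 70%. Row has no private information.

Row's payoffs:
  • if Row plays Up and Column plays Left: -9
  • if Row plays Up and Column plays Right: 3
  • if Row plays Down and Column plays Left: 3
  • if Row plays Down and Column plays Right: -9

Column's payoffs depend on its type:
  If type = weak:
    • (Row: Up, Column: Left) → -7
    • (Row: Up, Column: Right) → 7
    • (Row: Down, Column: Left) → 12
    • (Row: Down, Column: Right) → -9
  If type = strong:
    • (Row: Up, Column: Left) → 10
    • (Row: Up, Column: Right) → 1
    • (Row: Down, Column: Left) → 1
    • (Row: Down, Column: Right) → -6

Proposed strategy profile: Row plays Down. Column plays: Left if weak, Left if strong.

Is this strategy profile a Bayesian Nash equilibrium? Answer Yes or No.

Yes

A profile is a BNE iff every type of every player is best-responding given beliefs about the other side.
Row plays Down: E[Down] = 0.3·(3) + 0.7·(3) = 3; E[Up] = -9. Best-responding. ✓
Column (type weak), facing Down: Left gives 12, Right gives -9. Proposed Left is best. ✓
Column (type strong), facing Down: Left gives 1, Right gives -6. Proposed Left is best. ✓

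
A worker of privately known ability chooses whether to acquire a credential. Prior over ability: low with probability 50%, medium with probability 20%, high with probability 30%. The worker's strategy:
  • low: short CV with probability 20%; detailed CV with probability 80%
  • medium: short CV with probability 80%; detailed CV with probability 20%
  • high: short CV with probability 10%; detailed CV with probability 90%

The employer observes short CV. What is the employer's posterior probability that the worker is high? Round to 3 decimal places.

0.103

P(short CV) = 0.5·0.2 + 0.2·0.8 + 0.3·0.1 = 0.29
P(high | short CV) = (0.3·0.1) / 0.29 = 0.03 / 0.29 = 0.103448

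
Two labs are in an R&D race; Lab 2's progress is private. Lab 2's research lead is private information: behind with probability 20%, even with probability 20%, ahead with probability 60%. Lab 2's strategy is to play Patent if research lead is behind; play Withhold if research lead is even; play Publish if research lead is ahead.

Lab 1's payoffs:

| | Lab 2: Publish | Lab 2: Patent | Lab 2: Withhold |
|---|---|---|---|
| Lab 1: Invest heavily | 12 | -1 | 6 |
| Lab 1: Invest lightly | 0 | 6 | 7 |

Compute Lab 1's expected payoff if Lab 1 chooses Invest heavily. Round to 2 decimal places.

8.20

Take the expectation over Lab 2's research lead, weighting each type's action by its prior probability.
E[Invest heavily] = 0.2·(-1) + 0.2·6 + 0.6·12 = (-0.2) + 1.2 + 7.2 = 8.2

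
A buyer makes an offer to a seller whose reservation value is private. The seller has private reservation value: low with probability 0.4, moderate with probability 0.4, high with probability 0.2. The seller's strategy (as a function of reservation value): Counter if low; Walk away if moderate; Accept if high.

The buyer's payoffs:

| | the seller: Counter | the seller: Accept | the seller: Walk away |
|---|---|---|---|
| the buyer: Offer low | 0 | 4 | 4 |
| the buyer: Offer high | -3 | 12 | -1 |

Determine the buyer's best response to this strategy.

Offer low

E[Offer low] = 0.4·(0) + 0.4·(4) + 0.2·(4) = 2.4
E[Offer high] = 0.4·(-3) + 0.4·(-1) + 0.2·(12) = 0.8
Best response: Offer low (2.4 is the largest).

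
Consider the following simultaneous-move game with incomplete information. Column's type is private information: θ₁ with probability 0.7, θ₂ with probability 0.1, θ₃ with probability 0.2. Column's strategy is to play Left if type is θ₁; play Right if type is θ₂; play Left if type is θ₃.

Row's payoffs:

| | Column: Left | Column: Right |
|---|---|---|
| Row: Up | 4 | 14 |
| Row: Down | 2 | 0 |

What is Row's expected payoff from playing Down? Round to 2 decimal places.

Take the expectation over Column's type, weighting each type's action by its prior probability.
E[Down] = 0.7·2 + 0.1·0 + 0.2·2 = 1.4 + 0 + 0.4 = 1.8

1.80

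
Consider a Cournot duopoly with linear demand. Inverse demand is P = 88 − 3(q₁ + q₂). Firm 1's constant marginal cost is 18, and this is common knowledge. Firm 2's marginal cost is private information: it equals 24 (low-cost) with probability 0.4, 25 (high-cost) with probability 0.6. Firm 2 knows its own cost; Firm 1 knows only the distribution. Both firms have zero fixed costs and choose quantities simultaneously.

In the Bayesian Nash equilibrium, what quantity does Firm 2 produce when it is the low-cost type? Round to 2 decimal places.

Type-c best response for Firm 2: q₂(c) = (88 − c)/6 − q₁/2.
Firm 1 maximizes expected profit; its first-order condition is 88 − 6q₁ − 3E[q₂] − 18 = 0.
Substituting E[q₂] and solving: E[c₂] = 24.6, so q₁ = (88 − 2·18 + 24.6)/9 = 8.51111.
q₂(low-cost) = (88 − 24 − 3·8.51111)/6 = 6.41111.

6.41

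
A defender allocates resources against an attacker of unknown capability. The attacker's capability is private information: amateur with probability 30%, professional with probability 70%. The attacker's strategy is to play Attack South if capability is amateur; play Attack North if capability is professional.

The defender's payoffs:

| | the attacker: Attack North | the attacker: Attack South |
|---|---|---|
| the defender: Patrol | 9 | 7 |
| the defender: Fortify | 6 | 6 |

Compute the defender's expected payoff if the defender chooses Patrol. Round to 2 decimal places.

8.40

E[Patrol] = 0.3·7 + 0.7·9 = 2.1 + 6.3 = 8.4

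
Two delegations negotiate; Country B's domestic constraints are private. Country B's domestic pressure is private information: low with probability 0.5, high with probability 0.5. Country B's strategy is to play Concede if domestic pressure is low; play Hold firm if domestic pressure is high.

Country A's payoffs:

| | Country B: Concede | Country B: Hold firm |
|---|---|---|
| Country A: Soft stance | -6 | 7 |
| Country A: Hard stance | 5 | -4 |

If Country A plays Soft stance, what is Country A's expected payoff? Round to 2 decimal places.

E[Soft stance] = 0.5·(-6) + 0.5·7 = (-3) + 3.5 = 0.5

0.50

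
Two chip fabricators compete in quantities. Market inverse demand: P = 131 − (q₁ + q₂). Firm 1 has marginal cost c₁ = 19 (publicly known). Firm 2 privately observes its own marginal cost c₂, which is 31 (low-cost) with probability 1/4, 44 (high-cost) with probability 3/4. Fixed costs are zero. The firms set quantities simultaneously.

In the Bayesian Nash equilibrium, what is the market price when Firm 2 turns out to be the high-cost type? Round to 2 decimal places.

65.21

Type-c best response for Firm 2: q₂(c) = (131 − c)/2 − q₁/2.
Firm 1 maximizes expected profit; its first-order condition is 131 − 2q₁ − E[q₂] − 19 = 0.
Substituting E[q₂] and solving: E[c₂] = 40.75, so q₁ = (131 − 2·19 + 40.75)/3 = 44.5833.
q₂(high-cost) = 21.2083, so P = 131 − (44.5833 + 21.2083) = 65.2083.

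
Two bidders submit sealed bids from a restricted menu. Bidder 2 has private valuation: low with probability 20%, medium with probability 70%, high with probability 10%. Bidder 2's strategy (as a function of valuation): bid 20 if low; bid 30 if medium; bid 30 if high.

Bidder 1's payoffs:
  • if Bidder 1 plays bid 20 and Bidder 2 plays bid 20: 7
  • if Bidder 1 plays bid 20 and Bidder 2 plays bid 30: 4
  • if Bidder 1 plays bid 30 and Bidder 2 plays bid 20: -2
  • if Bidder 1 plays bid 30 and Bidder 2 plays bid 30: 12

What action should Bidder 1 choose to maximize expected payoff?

bid 30

E[bid 20] = 0.2·(7) + 0.7·(4) + 0.1·(4) = 4.6
E[bid 30] = 0.2·(-2) + 0.7·(12) + 0.1·(12) = 9.2
Best response: bid 30 (9.2 is the largest).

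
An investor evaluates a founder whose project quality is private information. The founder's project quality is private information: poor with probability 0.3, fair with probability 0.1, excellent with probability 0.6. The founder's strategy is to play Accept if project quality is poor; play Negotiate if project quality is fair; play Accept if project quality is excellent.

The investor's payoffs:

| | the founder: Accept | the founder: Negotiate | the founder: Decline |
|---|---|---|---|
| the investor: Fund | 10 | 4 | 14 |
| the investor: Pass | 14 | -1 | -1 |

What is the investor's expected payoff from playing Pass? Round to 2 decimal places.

E[Pass] = 0.3·14 + 0.1·(-1) + 0.6·14 = 4.2 + (-0.1) + 8.4 = 12.5

12.50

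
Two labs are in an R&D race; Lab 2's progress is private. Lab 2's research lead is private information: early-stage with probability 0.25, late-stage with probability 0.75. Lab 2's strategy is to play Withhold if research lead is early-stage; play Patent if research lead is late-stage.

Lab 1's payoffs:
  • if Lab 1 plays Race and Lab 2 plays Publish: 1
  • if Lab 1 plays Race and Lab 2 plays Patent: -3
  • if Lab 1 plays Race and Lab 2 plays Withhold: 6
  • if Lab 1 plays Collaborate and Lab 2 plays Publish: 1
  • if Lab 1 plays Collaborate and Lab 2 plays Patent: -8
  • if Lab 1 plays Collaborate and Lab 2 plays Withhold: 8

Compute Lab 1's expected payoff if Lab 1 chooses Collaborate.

Take the expectation over Lab 2's research lead, weighting each type's action by its prior probability.
E[Collaborate] = 0.25·8 + 0.75·(-8) = 2 + (-6) = -4

-4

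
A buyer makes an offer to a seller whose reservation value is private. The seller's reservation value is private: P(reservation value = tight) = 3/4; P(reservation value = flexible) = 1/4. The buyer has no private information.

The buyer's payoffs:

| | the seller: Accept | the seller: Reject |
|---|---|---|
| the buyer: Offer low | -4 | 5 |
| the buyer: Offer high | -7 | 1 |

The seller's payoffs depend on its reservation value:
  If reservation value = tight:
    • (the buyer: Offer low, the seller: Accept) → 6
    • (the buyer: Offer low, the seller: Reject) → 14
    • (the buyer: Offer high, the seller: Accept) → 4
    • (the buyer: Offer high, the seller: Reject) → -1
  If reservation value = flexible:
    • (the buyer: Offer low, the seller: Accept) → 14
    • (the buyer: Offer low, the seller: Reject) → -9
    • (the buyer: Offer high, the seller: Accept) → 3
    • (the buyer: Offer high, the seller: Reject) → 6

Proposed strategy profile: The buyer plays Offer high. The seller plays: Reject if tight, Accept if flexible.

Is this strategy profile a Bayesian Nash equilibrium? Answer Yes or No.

No

The buyer plays Offer high: E[Offer high] = 3/4·(1) + 1/4·(-7) = -1; E[Offer low] = 11/4. Not best-responding. ✗
The seller (reservation value tight), facing Offer high: Accept gives 4, Reject gives -1. Proposed Reject is not best — profitable deviation exists. ✗
The seller (reservation value flexible), facing Offer high: Accept gives 3, Reject gives 6. Proposed Accept is not best — profitable deviation exists. ✗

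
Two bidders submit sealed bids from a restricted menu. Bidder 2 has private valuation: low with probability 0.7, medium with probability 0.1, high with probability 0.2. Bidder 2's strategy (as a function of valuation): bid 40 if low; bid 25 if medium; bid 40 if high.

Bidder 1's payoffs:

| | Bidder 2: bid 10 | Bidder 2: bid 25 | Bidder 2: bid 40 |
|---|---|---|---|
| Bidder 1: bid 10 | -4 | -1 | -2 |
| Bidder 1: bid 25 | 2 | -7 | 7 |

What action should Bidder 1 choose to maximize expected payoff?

E[bid 10] = 0.7·(-2) + 0.1·(-1) + 0.2·(-2) = -1.9
E[bid 25] = 0.7·(7) + 0.1·(-7) + 0.2·(7) = 5.6
Best response: bid 25 (5.6 is the largest).

bid 25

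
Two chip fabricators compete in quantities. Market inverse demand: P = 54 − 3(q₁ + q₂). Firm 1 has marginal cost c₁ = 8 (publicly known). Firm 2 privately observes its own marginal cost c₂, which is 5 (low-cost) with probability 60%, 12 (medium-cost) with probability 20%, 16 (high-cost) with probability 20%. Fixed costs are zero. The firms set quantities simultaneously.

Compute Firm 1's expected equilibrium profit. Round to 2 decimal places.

Type-c best response for Firm 2: q₂(c) = (54 − c)/6 − q₁/2.
Firm 1 maximizes expected profit; its first-order condition is 54 − 6q₁ − 3E[q₂] − 8 = 0.
Substituting E[q₂] and solving: E[c₂] = 8.6, so q₁ = (54 − 2·8 + 8.6)/9 = 5.17778.
E[P] = 54 − 3·(q₁ + E[q₂]) = 23.5333; Firm 1's expected profit = (E[P] − 8)·q₁ = (23.5333 − 8)·5.17778 = 80.4281.

80.43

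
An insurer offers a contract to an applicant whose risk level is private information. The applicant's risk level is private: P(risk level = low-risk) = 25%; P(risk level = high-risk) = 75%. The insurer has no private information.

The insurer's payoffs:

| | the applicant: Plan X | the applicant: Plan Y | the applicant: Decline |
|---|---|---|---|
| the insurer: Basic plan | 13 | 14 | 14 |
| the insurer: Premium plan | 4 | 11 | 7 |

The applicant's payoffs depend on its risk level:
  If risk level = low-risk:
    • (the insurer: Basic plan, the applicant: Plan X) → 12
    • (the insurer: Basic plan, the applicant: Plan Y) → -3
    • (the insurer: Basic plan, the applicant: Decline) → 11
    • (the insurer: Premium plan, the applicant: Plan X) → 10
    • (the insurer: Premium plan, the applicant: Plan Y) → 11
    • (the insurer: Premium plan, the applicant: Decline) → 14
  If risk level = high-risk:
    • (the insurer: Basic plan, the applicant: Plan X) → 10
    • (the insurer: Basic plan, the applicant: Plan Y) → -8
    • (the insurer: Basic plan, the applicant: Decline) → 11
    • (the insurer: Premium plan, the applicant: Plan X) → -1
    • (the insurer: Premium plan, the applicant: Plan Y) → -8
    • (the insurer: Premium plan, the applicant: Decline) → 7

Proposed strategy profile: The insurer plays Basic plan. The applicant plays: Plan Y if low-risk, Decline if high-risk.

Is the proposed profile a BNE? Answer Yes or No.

The insurer plays Basic plan: E[Basic plan] = 0.25·(14) + 0.75·(14) = 14; E[Premium plan] = 8. Best-responding. ✓
The applicant (risk level low-risk), facing Basic plan: Plan X gives 12, Plan Y gives -3, Decline gives 11. Proposed Plan Y is not best — profitable deviation exists. ✗
The applicant (risk level high-risk), facing Basic plan: Plan X gives 10, Plan Y gives -8, Decline gives 11. Proposed Decline is best. ✓

No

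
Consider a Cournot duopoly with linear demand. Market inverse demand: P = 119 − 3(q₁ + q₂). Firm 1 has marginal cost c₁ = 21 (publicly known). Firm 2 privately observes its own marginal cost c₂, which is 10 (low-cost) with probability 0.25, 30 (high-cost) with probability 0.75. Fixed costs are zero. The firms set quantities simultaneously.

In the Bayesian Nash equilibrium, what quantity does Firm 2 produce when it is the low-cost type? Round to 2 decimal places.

12.50

Type-c best response for Firm 2: q₂(c) = (119 − c)/6 − q₁/2.
Firm 1 maximizes expected profit; its first-order condition is 119 − 6q₁ − 3E[q₂] − 21 = 0.
Substituting E[q₂] and solving: E[c₂] = 25, so q₁ = (119 − 2·21 + 25)/9 = 11.3333.
q₂(low-cost) = (119 − 10 − 3·11.3333)/6 = 12.5.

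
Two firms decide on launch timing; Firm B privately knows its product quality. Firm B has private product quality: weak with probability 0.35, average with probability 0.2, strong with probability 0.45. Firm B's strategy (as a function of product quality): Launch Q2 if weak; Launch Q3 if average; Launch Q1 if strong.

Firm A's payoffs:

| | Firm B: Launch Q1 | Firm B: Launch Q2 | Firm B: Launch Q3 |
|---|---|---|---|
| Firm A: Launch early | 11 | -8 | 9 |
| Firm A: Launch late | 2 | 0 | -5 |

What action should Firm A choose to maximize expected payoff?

Launch early

Compute Firm A's expected payoff for each action, taking the expectation over Firm B's type.
E[Launch early] = 0.35·(-8) + 0.2·(9) + 0.45·(11) = 3.95
E[Launch late] = 0.35·(0) + 0.2·(-5) + 0.45·(2) = -0.1
Best response: Launch early (3.95 is the largest).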